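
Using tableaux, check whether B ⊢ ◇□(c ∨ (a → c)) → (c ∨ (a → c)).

Tableau for the negation ¬(◇□(c ∨ (a → c)) → (c ∨ (a → c))):
1. ¬(◇□(c ∨ (a → c)) → (c ∨ (a → c))), u
2. ◇□(c ∨ (a → c)), u   [¬→-rule on 1]
3. ¬(c ∨ (a → c)), u   [¬→-rule on 1]
4. ¬c, u   [¬∨-rule on 3]
5. ¬(a → c), u   [¬∨-rule on 3]
6. a, u   [¬→-rule on 5]
7. □(c ∨ (a → c)), v   [◇-rule on 2: fresh world v, uRv]
8. c ∨ (a → c), u   [□-rule on 7 via vRu]
9. c ∨ (a → c), v   [□-rule on 7 via vRv]
10. a → c, u   [∨-rule on 8 (branches; this branch)]
11. a → c, v   [∨-rule on 9 (branches; this branch)]
12. c, u   [→-rule on 10 (branches; this branch)]
Accessibility: uRu, uRv, vRu, vRv
Branch closes: c and ¬c both at u.
All branches of the negation close; one closing branch shown above.

Yes, valid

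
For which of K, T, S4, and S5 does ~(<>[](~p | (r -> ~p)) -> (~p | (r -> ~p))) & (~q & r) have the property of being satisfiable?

S5-tableau for the formula:
1. ~(<>[](~p | (r -> ~p)) -> (~p | (r -> ~p))) & (~q & r), u
2. ~(<>[](~p | (r -> ~p)) -> (~p | (r -> ~p))), u
3. ~q & r, u
4. <>[](~p | (r -> ~p)), u
5. ~(~p | (r -> ~p)), u
6. ~q, u
7. r, u
8. p, u
9. ~(r -> ~p), u
10. [](~p | (r -> ~p)), v
11. ~p | (r -> ~p), u
12. ~p | (r -> ~p), v
13. r -> ~p, u
14. r -> ~p, v
15. ~p, u
Accessibility: uRu, uRv, vRu, vRv
Branch closes: p and ~p both at u.
Every branch closes (one shown): unsatisfiable in S5.
S4-tableau for the formula:
1. ~(<>[](~p | (r -> ~p)) -> (~p | (r -> ~p))) & (~q & r), u
2. ~(<>[](~p | (r -> ~p)) -> (~p | (r -> ~p))), u
3. ~q & r, u
4. <>[](~p | (r -> ~p)), u
5. ~(~p | (r -> ~p)), u
6. ~q, u
7. r, u
8. p, u
9. ~(r -> ~p), u
10. [](~p | (r -> ~p)), v
11. ~p | (r -> ~p), v
12. r -> ~p, v
13. ~p, v
Accessibility: uRu, uRv, vRv
Complete open branch: satisfiable in S4, hence also in K, T (this S4-model is also a K-model and a T-model).

K, T, S4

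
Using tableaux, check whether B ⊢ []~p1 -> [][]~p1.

No, not valid

Tableau for the negation ~([]~p1 -> [][]~p1):
1. ~([]~p1 -> [][]~p1), 0
2. []~p1, 0
3. ~[][]~p1, 0
4. ~p1, 0
5. ~[]~p1, 1
6. ~p1, 1
7. p1, 2
Accessibility: 0R0, 0R1, 1R0, 1R1, 1R2, 2R1, 2R2
The negation has an open branch (countermodel exists).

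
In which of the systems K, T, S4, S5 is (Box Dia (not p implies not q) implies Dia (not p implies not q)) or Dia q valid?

T-tableau for the negation not ((Box Dia (not p implies not q) implies Dia (not p implies not q)) or Dia q):
1. not ((Box Dia (not p implies not q) implies Dia (not p implies not q)) or Dia q), u
2. not (Box Dia (not p implies not q) implies Dia (not p implies not q)), u
3. not Dia q, u
4. Box Dia (not p implies not q), u
5. not Dia (not p implies not q), u
6. not q, u
7. Dia (not p implies not q), u
8. not (not p implies not q), u
9. not p, u
10. q, u
Accessibility: uRu
Branch closes: q and not q both at u.
Every branch closes (one shown): valid in T, hence also in S4, S5 (every theorem of T is a theorem of S4 and S5).
K-tableau for the negation not ((Box Dia (not p implies not q) implies Dia (not p implies not q)) or Dia q):
1. not ((Box Dia (not p implies not q) implies Dia (not p implies not q)) or Dia q), u
2. not (Box Dia (not p implies not q) implies Dia (not p implies not q)), u
3. not Dia q, u
4. Box Dia (not p implies not q), u
5. not Dia (not p implies not q), u
Complete open branch: countermodel on a K-frame, so not valid in K.

T, S4, S5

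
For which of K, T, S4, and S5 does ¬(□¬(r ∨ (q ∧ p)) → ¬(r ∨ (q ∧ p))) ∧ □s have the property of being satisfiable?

K-tableau for the formula:
1. ¬(□¬(r ∨ (q ∧ p)) → ¬(r ∨ (q ∧ p))) ∧ □s, u
2. ¬(□¬(r ∨ (q ∧ p)) → ¬(r ∨ (q ∧ p))), u
3. □s, u
4. □¬(r ∨ (q ∧ p)), u
5. r ∨ (q ∧ p), u
6. q ∧ p, u
7. q, u
8. p, u
Complete open branch: satisfiable in K.
T-tableau for the formula:
1. ¬(□¬(r ∨ (q ∧ p)) → ¬(r ∨ (q ∧ p))) ∧ □s, u
2. ¬(□¬(r ∨ (q ∧ p)) → ¬(r ∨ (q ∧ p))), u
3. □s, u
4. □¬(r ∨ (q ∧ p)), u
5. r ∨ (q ∧ p), u
6. s, u
7. ¬(r ∨ (q ∧ p)), u
8. ¬r, u
9. ¬(q ∧ p), u
10. q ∧ p, u
11. q, u
12. p, u
13. ¬p, u
Accessibility: uRu
Branch closes: p and ¬p both at u.
Every branch closes (one shown): unsatisfiable in T, hence also in S4, S5 (every S4/S5-frame is a T-frame).

K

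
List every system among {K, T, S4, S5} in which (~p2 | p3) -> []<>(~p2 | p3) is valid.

S5-tableau for the negation ~((~p2 | p3) -> []<>(~p2 | p3)):
1. ~((~p2 | p3) -> []<>(~p2 | p3)), 0
2. ~p2 | p3, 0   [~->-rule on 1]
3. ~[]<>(~p2 | p3), 0   [~->-rule on 1]
4. p3, 0   [|-rule on 2 (branches; this branch)]
5. ~<>(~p2 | p3), 1   [~[]-rule on 3: fresh world 1, 0R1]
6. ~(~p2 | p3), 0   [~<>-rule on 5 via 1R0]
7. p2, 0   [~|-rule on 6]
8. ~p3, 0   [~|-rule on 6]
Accessibility: 0R0, 0R1, 1R0, 1R1
Branch closes: p3 and ~p3 both at 0.
Every branch closes (one shown): valid in S5.
S4-tableau for the negation ~((~p2 | p3) -> []<>(~p2 | p3)):
1. ~((~p2 | p3) -> []<>(~p2 | p3)), 0
2. ~p2 | p3, 0   [~->-rule on 1]
3. ~[]<>(~p2 | p3), 0   [~->-rule on 1]
4. p3, 0   [|-rule on 2 (branches; this branch)]
5. ~<>(~p2 | p3), 1   [~[]-rule on 3: fresh world 1, 0R1]
6. ~(~p2 | p3), 1   [~<>-rule on 5 via 1R1]
7. p2, 1   [~|-rule on 6]
8. ~p3, 1   [~|-rule on 6]
Accessibility: 0R0, 0R1, 1R1
Complete open branch: countermodel on an S4-frame, so not valid in S4, nor in K, T (the same frame is also a K-frame and a T-frame).

S5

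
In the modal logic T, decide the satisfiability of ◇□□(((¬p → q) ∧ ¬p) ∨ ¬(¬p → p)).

1. ◇□□(((¬p → q) ∧ ¬p) ∨ ¬(¬p → p)), w0
2. □□(((¬p → q) ∧ ¬p) ∨ ¬(¬p → p)), w1
3. □(((¬p → q) ∧ ¬p) ∨ ¬(¬p → p)), w1
4. ((¬p → q) ∧ ¬p) ∨ ¬(¬p → p), w1
5. ¬(¬p → p), w1
6. ¬p, w1
Accessibility: w0Rw0, w0Rw1, w1Rw1

Yes, satisfiable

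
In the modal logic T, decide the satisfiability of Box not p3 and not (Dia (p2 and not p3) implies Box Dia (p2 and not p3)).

Yes, satisfiable

1. Box not p3 and not (Dia (p2 and not p3) implies Box Dia (p2 and not p3)), w0
2. Box not p3, w0   [and-rule on 1]
3. not (Dia (p2 and not p3) implies Box Dia (p2 and not p3)), w0   [and-rule on 1]
4. Dia (p2 and not p3), w0   [neg-implies-rule on 3]
5. not Box Dia (p2 and not p3), w0   [neg-implies-rule on 3]
6. not p3, w0   [Box-rule on 2 via w0Rw0]
7. p2 and not p3, w1   [Dia-rule on 4: fresh world w1, w0Rw1]
8. p2, w1   [and-rule on 7]
9. not p3, w1   [and-rule on 7]
10. not Dia (p2 and not p3), w2   [neg-Box-rule on 5: fresh world w2, w0Rw2]
11. not p3, w2   [Box-rule on 2 via w0Rw2]
12. not (p2 and not p3), w2   [neg-Dia-rule on 10 via w2Rw2]
13. not p2, w2   [neg-and-rule on 12 (branches; this branch)]
Accessibility: w0Rw0, w0Rw1, w0Rw2, w1Rw1, w2Rw2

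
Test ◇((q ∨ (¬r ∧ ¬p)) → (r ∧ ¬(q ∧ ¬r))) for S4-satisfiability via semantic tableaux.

1. ◇((q ∨ (¬r ∧ ¬p)) → (r ∧ ¬(q ∧ ¬r))), u
2. (q ∨ (¬r ∧ ¬p)) → (r ∧ ¬(q ∧ ¬r)), v   [◇-rule on 1: fresh world v, uRv]
3. r ∧ ¬(q ∧ ¬r), v   [→-rule on 2 (branches; this branch)]
4. r, v   [∧-rule on 3]
5. ¬(q ∧ ¬r), v   [∧-rule on 3]
Accessibility: uRu, uRv, vRv

Yes, satisfiable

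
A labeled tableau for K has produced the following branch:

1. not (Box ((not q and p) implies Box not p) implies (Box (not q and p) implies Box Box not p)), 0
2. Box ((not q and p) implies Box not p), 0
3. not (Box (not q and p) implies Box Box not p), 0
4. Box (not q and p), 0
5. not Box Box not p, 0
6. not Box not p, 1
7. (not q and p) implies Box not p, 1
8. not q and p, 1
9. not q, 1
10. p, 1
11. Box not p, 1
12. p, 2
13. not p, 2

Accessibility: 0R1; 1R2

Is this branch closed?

Yes, closed

Both p and not p appear at 2.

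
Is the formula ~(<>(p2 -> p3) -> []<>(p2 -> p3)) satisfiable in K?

Yes, satisfiable

1. ~(<>(p2 -> p3) -> []<>(p2 -> p3)), u
2. <>(p2 -> p3), u   [~->-rule on 1]
3. ~[]<>(p2 -> p3), u   [~->-rule on 1]
4. p2 -> p3, v   [<>-rule on 2: fresh world v, uRv]
5. p3, v   [->-rule on 4 (branches; this branch)]
6. ~<>(p2 -> p3), w   [~[]-rule on 3: fresh world w, uRw]
Accessibility: uRv, uRw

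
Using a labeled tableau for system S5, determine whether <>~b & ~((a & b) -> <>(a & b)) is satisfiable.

Unsatisfiable (every branch closes)

1. <>~b & ~((a & b) -> <>(a & b)), w0
2. <>~b, w0
3. ~((a & b) -> <>(a & b)), w0
4. a & b, w0
5. ~<>(a & b), w0
6. a, w0
7. b, w0
8. ~(a & b), w0
9. ~b, w0
Accessibility: w0Rw0
Branch closes: b and ~b both at w0.
(One branch shown.) All branches close.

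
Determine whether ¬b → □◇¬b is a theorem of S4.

No, not valid

Tableau for the negation ¬(¬b → □◇¬b):
1. ¬(¬b → □◇¬b), 0
2. ¬b, 0
3. ¬□◇¬b, 0
4. ¬◇¬b, 1
5. b, 1
Accessibility: 0R0, 0R1, 1R1
The negation has an open branch (countermodel exists).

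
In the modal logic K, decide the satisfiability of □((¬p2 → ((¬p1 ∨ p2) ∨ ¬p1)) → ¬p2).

1. □((¬p2 → ((¬p1 ∨ p2) ∨ ¬p1)) → ¬p2), u

Satisfiable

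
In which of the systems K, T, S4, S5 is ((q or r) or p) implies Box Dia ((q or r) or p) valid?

S4-tableau for the negation not (((q or r) or p) implies Box Dia ((q or r) or p)):
1. not (((q or r) or p) implies Box Dia ((q or r) or p)), w0
2. (q or r) or p, w0
3. not Box Dia ((q or r) or p), w0
4. p, w0
5. not Dia ((q or r) or p), w1
6. not ((q or r) or p), w1
7. not (q or r), w1
8. not p, w1
9. not q, w1
10. not r, w1
Accessibility: w0Rw0, w0Rw1, w1Rw1
Complete open branch: countermodel on an S4-frame, so not valid in S4, nor in K, T (the same frame is also a K-frame and a T-frame).
S5-tableau for the negation not (((q or r) or p) implies Box Dia ((q or r) or p)):
1. not (((q or r) or p) implies Box Dia ((q or r) or p)), w0
2. (q or r) or p, w0
3. not Box Dia ((q or r) or p), w0
4. q or r, w0
5. r, w0
6. not Dia ((q or r) or p), w1
7. not ((q or r) or p), w0
8. not (q or r), w0
9. not p, w0
10. not q, w0
11. not r, w0
Accessibility: w0Rw0, w0Rw1, w1Rw0, w1Rw1
Branch closes: r and not r both at w0.
Every branch closes (one shown): valid in S5.

S5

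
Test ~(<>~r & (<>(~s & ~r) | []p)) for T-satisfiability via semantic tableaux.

Satisfiable

1. ~(<>~r & (<>(~s & ~r) | []p)), w0
2. ~(<>(~s & ~r) | []p), w0
3. ~<>(~s & ~r), w0
4. ~[]p, w0
5. ~(~s & ~r), w0
6. r, w0
7. ~p, w1
8. ~(~s & ~r), w1
9. r, w1
Accessibility: w0Rw0, w0Rw1, w1Rw1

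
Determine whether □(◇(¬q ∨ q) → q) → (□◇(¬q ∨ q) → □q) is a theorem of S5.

Tableau for the negation ¬(□(◇(¬q ∨ q) → q) → (□◇(¬q ∨ q) → □q)):
1. ¬(□(◇(¬q ∨ q) → q) → (□◇(¬q ∨ q) → □q)), w0
2. □(◇(¬q ∨ q) → q), w0   [¬→-rule on 1]
3. ¬(□◇(¬q ∨ q) → □q), w0   [¬→-rule on 1]
4. □◇(¬q ∨ q), w0   [¬→-rule on 3]
5. ¬□q, w0   [¬→-rule on 3]
6. ◇(¬q ∨ q) → q, w0   [□-rule on 2 via w0Rw0]
7. ◇(¬q ∨ q), w0   [□-rule on 4 via w0Rw0]
8. q, w0   [→-rule on 6 (branches; this branch)]
9. ¬q, w1   [¬□-rule on 5: fresh world w1, w0Rw1]
10. ◇(¬q ∨ q) → q, w1   [□-rule on 2 via w0Rw1]
11. ◇(¬q ∨ q), w1   [□-rule on 4 via w0Rw1]
12. ¬◇(¬q ∨ q), w1   [→-rule on 10 (branches; this branch)]
13. ¬(¬q ∨ q), w0   [¬◇-rule on 12 via w1Rw0]
14. ¬q, w0   [¬∨-rule on 13]
Accessibility: w0Rw0, w0Rw1, w1Rw0, w1Rw1
Branch closes: q and ¬q both at w0.
All branches of the negation close; one closing branch shown above.

Valid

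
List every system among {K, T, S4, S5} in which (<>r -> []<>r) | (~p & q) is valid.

S5-tableau for the negation ~((<>r -> []<>r) | (~p & q)):
1. ~((<>r -> []<>r) | (~p & q)), w0
2. ~(<>r -> []<>r), w0
3. ~(~p & q), w0
4. <>r, w0
5. ~[]<>r, w0
6. ~q, w0
7. r, w1
8. ~<>r, w2
9. ~r, w0
10. ~r, w1
Accessibility: w0Rw0, w0Rw1, w0Rw2, w1Rw0, w1Rw1, w1Rw2, w2Rw0, w2Rw1, w2Rw2
Branch closes: r and ~r both at w1.
Every branch closes (one shown): valid in S5.
S4-tableau for the negation ~((<>r -> []<>r) | (~p & q)):
1. ~((<>r -> []<>r) | (~p & q)), w0
2. ~(<>r -> []<>r), w0
3. ~(~p & q), w0
4. <>r, w0
5. ~[]<>r, w0
6. ~q, w0
7. r, w1
8. ~<>r, w2
9. ~r, w2
Accessibility: w0Rw0, w0Rw1, w0Rw2, w1Rw1, w2Rw2
Complete open branch: countermodel on an S4-frame, so not valid in S4, nor in K, T (the same frame is also a K-frame and a T-frame).

S5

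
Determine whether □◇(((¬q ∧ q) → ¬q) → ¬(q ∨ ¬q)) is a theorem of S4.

Not valid

Tableau for the negation ¬□◇(((¬q ∧ q) → ¬q) → ¬(q ∨ ¬q)):
1. ¬□◇(((¬q ∧ q) → ¬q) → ¬(q ∨ ¬q)), u
2. ¬◇(((¬q ∧ q) → ¬q) → ¬(q ∨ ¬q)), v
3. ¬(((¬q ∧ q) → ¬q) → ¬(q ∨ ¬q)), v
4. (¬q ∧ q) → ¬q, v
5. q ∨ ¬q, v
6. ¬q, v
Accessibility: uRu, uRv, vRv
The negation has an open branch (countermodel exists).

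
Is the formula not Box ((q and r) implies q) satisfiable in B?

Unsatisfiable (every branch closes)

1. not Box ((q and r) implies q), 0
2. not ((q and r) implies q), 1
3. q and r, 1
4. not q, 1
5. q, 1
6. r, 1
Accessibility: 0R0, 0R1, 1R0, 1R1
Branch closes: q and not q both at 1.
(One branch shown.) All branches close.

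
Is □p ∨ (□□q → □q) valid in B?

Valid

Tableau for the negation ¬(□p ∨ (□□q → □q)):
1. ¬(□p ∨ (□□q → □q)), w0
2. ¬□p, w0
3. ¬(□□q → □q), w0
4. □□q, w0
5. ¬□q, w0
6. □q, w0
7. q, w0
8. ¬p, w1
9. □q, w1
10. q, w1
11. ¬q, w2
12. □q, w2
13. q, w2
Accessibility: w0Rw0, w0Rw1, w0Rw2, w1Rw0, w1Rw1, w2Rw0, w2Rw2
Branch closes: q and ¬q both at w2.
Every branch of the negation's tableau closes; the branch above is one of them.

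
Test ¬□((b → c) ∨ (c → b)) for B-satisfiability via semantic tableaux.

No, unsatisfiable

1. ¬□((b → c) ∨ (c → b)), u
2. ¬((b → c) ∨ (c → b)), v
3. ¬(b → c), v
4. ¬(c → b), v
5. b, v
6. ¬c, v
7. c, v
8. ¬b, v
Accessibility: uRu, uRv, vRu, vRv
Branch closes: c and ¬c both at v.
(One branch shown.) All branches close.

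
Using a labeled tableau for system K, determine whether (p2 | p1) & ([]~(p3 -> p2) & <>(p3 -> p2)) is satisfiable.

No, unsatisfiable

1. (p2 | p1) & ([]~(p3 -> p2) & <>(p3 -> p2)), u
2. p2 | p1, u   [&-rule on 1]
3. []~(p3 -> p2) & <>(p3 -> p2), u   [&-rule on 1]
4. []~(p3 -> p2), u   [&-rule on 3]
5. <>(p3 -> p2), u   [&-rule on 3]
6. p1, u   [|-rule on 2 (branches; this branch)]
7. p3 -> p2, v   [<>-rule on 5: fresh world v, uRv]
8. ~(p3 -> p2), v   [[]-rule on 4 via uRv]
9. p3, v   [~->-rule on 8]
10. ~p2, v   [~->-rule on 8]
11. p2, v   [->-rule on 7 (branches; this branch)]
Accessibility: uRv
Branch closes: p2 and ~p2 both at v.
(One branch shown.) All branches close.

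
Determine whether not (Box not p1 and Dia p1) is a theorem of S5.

Yes, valid

Tableau for the negation Box not p1 and Dia p1:
1. Box not p1 and Dia p1, w0
2. Box not p1, w0   [and-rule on 1]
3. Dia p1, w0   [and-rule on 1]
4. not p1, w0   [Box-rule on 2 via w0Rw0]
5. p1, w1   [Dia-rule on 3: fresh world w1, w0Rw1]
6. not p1, w1   [Box-rule on 2 via w0Rw1]
Accessibility: w0Rw0, w0Rw1, w1Rw0, w1Rw1
Branch closes: p1 and not p1 both at w1.
All branches of the negation close; one closing branch shown above.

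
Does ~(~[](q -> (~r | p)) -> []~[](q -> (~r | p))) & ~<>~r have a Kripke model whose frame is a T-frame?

1. ~(~[](q -> (~r | p)) -> []~[](q -> (~r | p))) & ~<>~r, u
2. ~(~[](q -> (~r | p)) -> []~[](q -> (~r | p))), u
3. ~<>~r, u
4. ~[](q -> (~r | p)), u
5. ~[]~[](q -> (~r | p)), u
6. r, u
7. ~(q -> (~r | p)), v
8. q, v
9. ~(~r | p), v
10. r, v
11. ~p, v
12. [](q -> (~r | p)), w
13. r, w
14. q -> (~r | p), w
15. ~r | p, w
16. p, w
Accessibility: uRu, uRv, uRw, vRv, wRw

Satisfiable (open branch found)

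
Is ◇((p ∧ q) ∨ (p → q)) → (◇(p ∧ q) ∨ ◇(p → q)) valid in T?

Yes, valid

Tableau for the negation ¬(◇((p ∧ q) ∨ (p → q)) → (◇(p ∧ q) ∨ ◇(p → q))):
1. ¬(◇((p ∧ q) ∨ (p → q)) → (◇(p ∧ q) ∨ ◇(p → q))), 0
2. ◇((p ∧ q) ∨ (p → q)), 0
3. ¬(◇(p ∧ q) ∨ ◇(p → q)), 0
4. ¬◇(p ∧ q), 0
5. ¬◇(p → q), 0
6. ¬(p ∧ q), 0
7. ¬(p → q), 0
8. p, 0
9. ¬q, 0
10. (p ∧ q) ∨ (p → q), 1
11. ¬(p ∧ q), 1
12. ¬(p → q), 1
13. p, 1
14. ¬q, 1
15. p → q, 1
16. q, 1
Accessibility: 0R0, 0R1, 1R1
Branch closes: q and ¬q both at 1.
All branches of the negation close; one closing branch shown above.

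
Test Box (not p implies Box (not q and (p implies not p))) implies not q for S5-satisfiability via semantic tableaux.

Satisfiable (open branch found)

1. Box (not p implies Box (not q and (p implies not p))) implies not q, u
2. not q, u
Accessibility: uRu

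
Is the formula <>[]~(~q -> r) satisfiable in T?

1. <>[]~(~q -> r), u
2. []~(~q -> r), v
3. ~(~q -> r), v
4. ~q, v
5. ~r, v
Accessibility: uRu, uRv, vRv

Satisfiable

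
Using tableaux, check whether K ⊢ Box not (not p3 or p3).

Invalid (countermodel exists)

Tableau for the negation not Box not (not p3 or p3):
1. not Box not (not p3 or p3), w0
2. not p3 or p3, w1   [neg-Box-rule on 1: fresh world w1, w0Rw1]
3. p3, w1   [or-rule on 2 (branches; this branch)]
Accessibility: w0Rw1
The negation has an open branch (countermodel exists).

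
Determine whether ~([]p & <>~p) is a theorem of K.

Tableau for the negation []p & <>~p:
1. []p & <>~p, 0
2. []p, 0
3. <>~p, 0
4. ~p, 1
5. p, 1
Accessibility: 0R1
Branch closes: p and ~p both at 1.
All branches of the negation close; one closing branch shown above.

Valid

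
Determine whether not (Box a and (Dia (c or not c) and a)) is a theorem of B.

No, not valid

Tableau for the negation Box a and (Dia (c or not c) and a):
1. Box a and (Dia (c or not c) and a), 0
2. Box a, 0
3. Dia (c or not c) and a, 0
4. Dia (c or not c), 0
5. a, 0
6. c or not c, 1
7. a, 1
8. not c, 1
Accessibility: 0R0, 0R1, 1R0, 1R1
The negation has an open branch (countermodel exists).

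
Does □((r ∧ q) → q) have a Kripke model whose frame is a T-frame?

1. □((r ∧ q) → q), 0
2. (r ∧ q) → q, 0
3. q, 0
Accessibility: 0R0

Yes, satisfiable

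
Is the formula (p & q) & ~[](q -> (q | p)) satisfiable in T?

No, unsatisfiable

1. (p & q) & ~[](q -> (q | p)), u
2. p & q, u
3. ~[](q -> (q | p)), u
4. p, u
5. q, u
6. ~(q -> (q | p)), v
7. q, v
8. ~(q | p), v
9. ~q, v
10. ~p, v
Accessibility: uRu, uRv, vRv
Branch closes: q and ~q both at v.
Every branch closes; the branch above is one of them.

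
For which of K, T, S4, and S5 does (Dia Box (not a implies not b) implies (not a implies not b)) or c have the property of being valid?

S5

S4-tableau for the negation not ((Dia Box (not a implies not b) implies (not a implies not b)) or c):
1. not ((Dia Box (not a implies not b) implies (not a implies not b)) or c), u
2. not (Dia Box (not a implies not b) implies (not a implies not b)), u   [neg-or-rule on 1]
3. not c, u   [neg-or-rule on 1]
4. Dia Box (not a implies not b), u   [neg-implies-rule on 2]
5. not (not a implies not b), u   [neg-implies-rule on 2]
6. not a, u   [neg-implies-rule on 5]
7. b, u   [neg-implies-rule on 5]
8. Box (not a implies not b), v   [Dia-rule on 4: fresh world v, uRv]
9. not a implies not b, v   [Box-rule on 8 via vRv]
10. not b, v   [implies-rule on 9 (branches; this branch)]
Accessibility: uRu, uRv, vRv
Complete open branch: countermodel on an S4-frame, so not valid in S4, nor in K, T (the same frame is also a K-frame and a T-frame).
S5-tableau for the negation not ((Dia Box (not a implies not b) implies (not a implies not b)) or c):
1. not ((Dia Box (not a implies not b) implies (not a implies not b)) or c), u
2. not (Dia Box (not a implies not b) implies (not a implies not b)), u   [neg-or-rule on 1]
3. not c, u   [neg-or-rule on 1]
4. Dia Box (not a implies not b), u   [neg-implies-rule on 2]
5. not (not a implies not b), u   [neg-implies-rule on 2]
6. not a, u   [neg-implies-rule on 5]
7. b, u   [neg-implies-rule on 5]
8. Box (not a implies not b), v   [Dia-rule on 4: fresh world v, uRv]
9. not a implies not b, u   [Box-rule on 8 via vRu]
10. not a implies not b, v   [Box-rule on 8 via vRv]
11. not b, u   [implies-rule on 9 (branches; this branch)]
Accessibility: uRu, uRv, vRu, vRv
Branch closes: b and not b both at u.
Every branch closes (one shown): valid in S5.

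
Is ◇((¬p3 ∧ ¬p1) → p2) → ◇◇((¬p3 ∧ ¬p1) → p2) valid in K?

Tableau for the negation ¬(◇((¬p3 ∧ ¬p1) → p2) → ◇◇((¬p3 ∧ ¬p1) → p2)):
1. ¬(◇((¬p3 ∧ ¬p1) → p2) → ◇◇((¬p3 ∧ ¬p1) → p2)), 0
2. ◇((¬p3 ∧ ¬p1) → p2), 0
3. ¬◇◇((¬p3 ∧ ¬p1) → p2), 0
4. (¬p3 ∧ ¬p1) → p2, 1
5. ¬◇((¬p3 ∧ ¬p1) → p2), 1
6. p2, 1
Accessibility: 0R1
The negation has an open branch (countermodel exists).

No, not valid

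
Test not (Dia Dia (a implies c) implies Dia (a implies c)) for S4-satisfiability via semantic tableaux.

1. not (Dia Dia (a implies c) implies Dia (a implies c)), w0
2. Dia Dia (a implies c), w0   [neg-implies-rule on 1]
3. not Dia (a implies c), w0   [neg-implies-rule on 1]
4. not (a implies c), w0   [neg-Dia-rule on 3 via w0Rw0]
5. a, w0   [neg-implies-rule on 4]
6. not c, w0   [neg-implies-rule on 4]
7. Dia (a implies c), w1   [Dia-rule on 2: fresh world w1, w0Rw1]
8. not (a implies c), w1   [neg-Dia-rule on 3 via w0Rw1]
9. a, w1   [neg-implies-rule on 8]
10. not c, w1   [neg-implies-rule on 8]
11. a implies c, w2   [Dia-rule on 7: fresh world w2, w1Rw2]
12. not (a implies c), w2   [neg-Dia-rule on 3 via w0Rw2]
13. a, w2   [neg-implies-rule on 12]
14. not c, w2   [neg-implies-rule on 12]
15. c, w2   [implies-rule on 11 (branches; this branch)]
Accessibility: w0Rw0, w0Rw1, w0Rw2, w1Rw1, w1Rw2, w2Rw2
Branch closes: c and not c both at w2.
(One branch shown.) All branches close.

Unsatisfiable (every branch closes)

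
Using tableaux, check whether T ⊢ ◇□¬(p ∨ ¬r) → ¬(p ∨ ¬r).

Tableau for the negation ¬(◇□¬(p ∨ ¬r) → ¬(p ∨ ¬r)):
1. ¬(◇□¬(p ∨ ¬r) → ¬(p ∨ ¬r)), u
2. ◇□¬(p ∨ ¬r), u
3. p ∨ ¬r, u
4. ¬r, u
5. □¬(p ∨ ¬r), v
6. ¬(p ∨ ¬r), v
7. ¬p, v
8. r, v
Accessibility: uRu, uRv, vRv
The negation has an open branch (countermodel exists).

Not valid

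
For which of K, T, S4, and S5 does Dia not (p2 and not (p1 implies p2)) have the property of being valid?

T, S4, S5

T-tableau for the negation not Dia not (p2 and not (p1 implies p2)):
1. not Dia not (p2 and not (p1 implies p2)), 0
2. p2 and not (p1 implies p2), 0
3. p2, 0
4. not (p1 implies p2), 0
5. p1, 0
6. not p2, 0
Accessibility: 0R0
Branch closes: p2 and not p2 both at 0.
Every branch closes (one shown): valid in T, hence also in S4, S5 (every theorem of T is a theorem of S4 and S5).
K-tableau for the negation not Dia not (p2 and not (p1 implies p2)):
1. not Dia not (p2 and not (p1 implies p2)), 0
Complete open branch: countermodel on a K-frame, so not valid in K.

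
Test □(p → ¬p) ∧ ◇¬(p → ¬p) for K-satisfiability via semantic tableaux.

Unsatisfiable

1. □(p → ¬p) ∧ ◇¬(p → ¬p), 0
2. □(p → ¬p), 0
3. ◇¬(p → ¬p), 0
4. ¬(p → ¬p), 1
5. p, 1
6. p → ¬p, 1
7. ¬p, 1
Accessibility: 0R1
Branch closes: p and ¬p both at 1.
(One branch shown.) All branches close.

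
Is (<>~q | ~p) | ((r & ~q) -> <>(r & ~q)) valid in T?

Tableau for the negation ~((<>~q | ~p) | ((r & ~q) -> <>(r & ~q))):
1. ~((<>~q | ~p) | ((r & ~q) -> <>(r & ~q))), w0
2. ~(<>~q | ~p), w0
3. ~((r & ~q) -> <>(r & ~q)), w0
4. ~<>~q, w0
5. p, w0
6. r & ~q, w0
7. ~<>(r & ~q), w0
8. r, w0
9. ~q, w0
10. q, w0
Accessibility: w0Rw0
Branch closes: q and ~q both at w0.
All branches of the negation close; one closing branch shown above.

Valid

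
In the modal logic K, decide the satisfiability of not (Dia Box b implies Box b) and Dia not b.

Satisfiable (open branch found)

1. not (Dia Box b implies Box b) and Dia not b, 0
2. not (Dia Box b implies Box b), 0   [and-rule on 1]
3. Dia not b, 0   [and-rule on 1]
4. Dia Box b, 0   [neg-implies-rule on 2]
5. not Box b, 0   [neg-implies-rule on 2]
6. not b, 1   [Dia-rule on 3: fresh world 1, 0R1]
7. Box b, 2   [Dia-rule on 4: fresh world 2, 0R2]
8. not b, 3   [neg-Box-rule on 5: fresh world 3, 0R3]
Accessibility: 0R1, 0R2, 0R3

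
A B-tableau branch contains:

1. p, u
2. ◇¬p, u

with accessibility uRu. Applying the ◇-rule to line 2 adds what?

a fresh world v with uRv, and ¬p at v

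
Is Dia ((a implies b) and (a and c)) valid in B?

Not valid

Tableau for the negation not Dia ((a implies b) and (a and c)):
1. not Dia ((a implies b) and (a and c)), 0
2. not ((a implies b) and (a and c)), 0
3. not (a and c), 0
4. not c, 0
Accessibility: 0R0
The negation has an open branch (countermodel exists).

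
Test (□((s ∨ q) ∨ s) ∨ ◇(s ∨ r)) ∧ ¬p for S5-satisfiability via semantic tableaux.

1. (□((s ∨ q) ∨ s) ∨ ◇(s ∨ r)) ∧ ¬p, u
2. □((s ∨ q) ∨ s) ∨ ◇(s ∨ r), u   [∧-rule on 1]
3. ¬p, u   [∧-rule on 1]
4. ◇(s ∨ r), u   [∨-rule on 2 (branches; this branch)]
5. s ∨ r, v   [◇-rule on 4: fresh world v, uRv]
6. r, v   [∨-rule on 5 (branches; this branch)]
Accessibility: uRu, uRv, vRu, vRv

Satisfiable (open branch found)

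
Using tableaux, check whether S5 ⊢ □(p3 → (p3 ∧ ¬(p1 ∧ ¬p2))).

Not valid

Tableau for the negation ¬□(p3 → (p3 ∧ ¬(p1 ∧ ¬p2))):
1. ¬□(p3 → (p3 ∧ ¬(p1 ∧ ¬p2))), u
2. ¬(p3 → (p3 ∧ ¬(p1 ∧ ¬p2))), v
3. p3, v
4. ¬(p3 ∧ ¬(p1 ∧ ¬p2)), v
5. p1 ∧ ¬p2, v
6. p1, v
7. ¬p2, v
Accessibility: uRu, uRv, vRu, vRv
The negation has an open branch (countermodel exists).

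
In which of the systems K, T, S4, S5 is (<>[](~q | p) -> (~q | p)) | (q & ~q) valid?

S5

S4-tableau for the negation ~((<>[](~q | p) -> (~q | p)) | (q & ~q)):
1. ~((<>[](~q | p) -> (~q | p)) | (q & ~q)), u
2. ~(<>[](~q | p) -> (~q | p)), u
3. ~(q & ~q), u
4. <>[](~q | p), u
5. ~(~q | p), u
6. q, u
7. ~p, u
8. [](~q | p), v
9. ~q | p, v
10. p, v
Accessibility: uRu, uRv, vRv
Complete open branch: countermodel on an S4-frame, so not valid in S4, nor in K, T (the same frame is also a K-frame and a T-frame).
S5-tableau for the negation ~((<>[](~q | p) -> (~q | p)) | (q & ~q)):
1. ~((<>[](~q | p) -> (~q | p)) | (q & ~q)), u
2. ~(<>[](~q | p) -> (~q | p)), u
3. ~(q & ~q), u
4. <>[](~q | p), u
5. ~(~q | p), u
6. q, u
7. ~p, u
8. [](~q | p), v
9. ~q | p, u
10. ~q | p, v
11. p, u
Accessibility: uRu, uRv, vRu, vRv
Branch closes: p and ~p both at u.
Every branch closes (one shown): valid in S5.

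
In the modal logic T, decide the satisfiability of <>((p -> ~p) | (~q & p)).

1. <>((p -> ~p) | (~q & p)), 0
2. (p -> ~p) | (~q & p), 1   [<>-rule on 1: fresh world 1, 0R1]
3. ~q & p, 1   [|-rule on 2 (branches; this branch)]
4. ~q, 1   [&-rule on 3]
5. p, 1   [&-rule on 3]
Accessibility: 0R0, 0R1, 1R1

Yes, satisfiable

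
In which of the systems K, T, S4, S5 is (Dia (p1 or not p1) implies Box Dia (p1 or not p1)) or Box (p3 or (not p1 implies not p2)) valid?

K-tableau for the negation not ((Dia (p1 or not p1) implies Box Dia (p1 or not p1)) or Box (p3 or (not p1 implies not p2))):
1. not ((Dia (p1 or not p1) implies Box Dia (p1 or not p1)) or Box (p3 or (not p1 implies not p2))), u
2. not (Dia (p1 or not p1) implies Box Dia (p1 or not p1)), u
3. not Box (p3 or (not p1 implies not p2)), u
4. Dia (p1 or not p1), u
5. not Box Dia (p1 or not p1), u
6. not (p3 or (not p1 implies not p2)), v
7. not p3, v
8. not (not p1 implies not p2), v
9. not p1, v
10. p2, v
11. p1 or not p1, w
12. not p1, w
13. not Dia (p1 or not p1), x
Accessibility: uRv, uRw, uRx
Complete open branch: countermodel on a K-frame, so not valid in K.
T-tableau for the negation not ((Dia (p1 or not p1) implies Box Dia (p1 or not p1)) or Box (p3 or (not p1 implies not p2))):
1. not ((Dia (p1 or not p1) implies Box Dia (p1 or not p1)) or Box (p3 or (not p1 implies not p2))), u
2. not (Dia (p1 or not p1) implies Box Dia (p1 or not p1)), u
3. not Box (p3 or (not p1 implies not p2)), u
4. Dia (p1 or not p1), u
5. not Box Dia (p1 or not p1), u
6. not (p3 or (not p1 implies not p2)), v
7. not p3, v
8. not (not p1 implies not p2), v
9. not p1, v
10. p2, v
11. p1 or not p1, w
12. not p1, w
13. not Dia (p1 or not p1), x
14. not (p1 or not p1), x
15. not p1, x
16. p1, x
Accessibility: uRu, uRv, uRw, uRx, vRv, wRw, xRx
Branch closes: p1 and not p1 both at x.
Every branch closes (one shown): valid in T, hence also in S4, S5 (every theorem of T is a theorem of S4 and S5).

T, S4, S5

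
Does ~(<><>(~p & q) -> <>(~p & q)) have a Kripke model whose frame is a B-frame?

1. ~(<><>(~p & q) -> <>(~p & q)), 0
2. <><>(~p & q), 0
3. ~<>(~p & q), 0
4. ~(~p & q), 0
5. ~q, 0
6. <>(~p & q), 1
7. ~(~p & q), 1
8. ~q, 1
9. ~p & q, 2
10. ~p, 2
11. q, 2
Accessibility: 0R0, 0R1, 1R0, 1R1, 1R2, 2R1, 2R2

Satisfiable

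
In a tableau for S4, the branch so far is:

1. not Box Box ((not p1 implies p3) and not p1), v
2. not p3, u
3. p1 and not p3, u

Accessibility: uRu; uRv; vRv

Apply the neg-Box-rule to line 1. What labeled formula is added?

a fresh world w with vRw, and not Box ((not p1 implies p3) and not p1) at w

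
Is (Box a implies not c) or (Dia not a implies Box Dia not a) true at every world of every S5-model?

Tableau for the negation not ((Box a implies not c) or (Dia not a implies Box Dia not a)):
1. not ((Box a implies not c) or (Dia not a implies Box Dia not a)), u
2. not (Box a implies not c), u
3. not (Dia not a implies Box Dia not a), u
4. Box a, u
5. c, u
6. Dia not a, u
7. not Box Dia not a, u
8. a, u
9. not a, v
10. a, v
Accessibility: uRu, uRv, vRu, vRv
Branch closes: a and not a both at v.
All branches of the negation close; one closing branch shown above.

Valid in S5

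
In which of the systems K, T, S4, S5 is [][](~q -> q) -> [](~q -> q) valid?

T-tableau for the negation ~([][](~q -> q) -> [](~q -> q)):
1. ~([][](~q -> q) -> [](~q -> q)), 0
2. [][](~q -> q), 0
3. ~[](~q -> q), 0
4. [](~q -> q), 0
5. ~q -> q, 0
6. q, 0
7. ~(~q -> q), 1
8. ~q, 1
9. [](~q -> q), 1
10. ~q -> q, 1
11. q, 1
Accessibility: 0R0, 0R1, 1R1
Branch closes: q and ~q both at 1.
Every branch closes (one shown): valid in T, hence also in S4, S5 (every theorem of T is a theorem of S4 and S5).
K-tableau for the negation ~([][](~q -> q) -> [](~q -> q)):
1. ~([][](~q -> q) -> [](~q -> q)), 0
2. [][](~q -> q), 0
3. ~[](~q -> q), 0
4. ~(~q -> q), 1
5. ~q, 1
6. [](~q -> q), 1
Accessibility: 0R1
Complete open branch: countermodel on a K-frame, so not valid in K.

T, S4, S5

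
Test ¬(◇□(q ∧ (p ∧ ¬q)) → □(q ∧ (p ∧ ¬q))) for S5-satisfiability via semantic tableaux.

1. ¬(◇□(q ∧ (p ∧ ¬q)) → □(q ∧ (p ∧ ¬q))), 0
2. ◇□(q ∧ (p ∧ ¬q)), 0   [¬→-rule on 1]
3. ¬□(q ∧ (p ∧ ¬q)), 0   [¬→-rule on 1]
4. □(q ∧ (p ∧ ¬q)), 1   [◇-rule on 2: fresh world 1, 0R1]
5. q ∧ (p ∧ ¬q), 0   [□-rule on 4 via 1R0]
6. q, 0   [∧-rule on 5]
7. p ∧ ¬q, 0   [∧-rule on 5]
8. p, 0   [∧-rule on 7]
9. ¬q, 0   [∧-rule on 7]
Accessibility: 0R0, 0R1, 1R0, 1R1
Branch closes: q and ¬q both at 0.
Every branch closes; the branch above is one of them.

No, unsatisfiable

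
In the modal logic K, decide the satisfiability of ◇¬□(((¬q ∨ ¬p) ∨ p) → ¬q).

Satisfiable

1. ◇¬□(((¬q ∨ ¬p) ∨ p) → ¬q), w0
2. ¬□(((¬q ∨ ¬p) ∨ p) → ¬q), w1   [◇-rule on 1: fresh world w1, w0Rw1]
3. ¬(((¬q ∨ ¬p) ∨ p) → ¬q), w2   [¬□-rule on 2: fresh world w2, w1Rw2]
4. (¬q ∨ ¬p) ∨ p, w2   [¬→-rule on 3]
5. q, w2   [¬→-rule on 3]
6. p, w2   [∨-rule on 4 (branches; this branch)]
Accessibility: w0Rw1, w1Rw2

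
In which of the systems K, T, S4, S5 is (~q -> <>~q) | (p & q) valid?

T, S4, S5

T-tableau for the negation ~((~q -> <>~q) | (p & q)):
1. ~((~q -> <>~q) | (p & q)), 0
2. ~(~q -> <>~q), 0
3. ~(p & q), 0
4. ~q, 0
5. ~<>~q, 0
6. q, 0
Accessibility: 0R0
Branch closes: q and ~q both at 0.
Every branch closes (one shown): valid in T, hence also in S4, S5 (every theorem of T is a theorem of S4 and S5).
K-tableau for the negation ~((~q -> <>~q) | (p & q)):
1. ~((~q -> <>~q) | (p & q)), 0
2. ~(~q -> <>~q), 0
3. ~(p & q), 0
4. ~q, 0
5. ~<>~q, 0
Complete open branch: countermodel on a K-frame, so not valid in K.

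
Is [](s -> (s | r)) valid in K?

Tableau for the negation ~[](s -> (s | r)):
1. ~[](s -> (s | r)), 0
2. ~(s -> (s | r)), 1   [~[]-rule on 1: fresh world 1, 0R1]
3. s, 1   [~->-rule on 2]
4. ~(s | r), 1   [~->-rule on 2]
5. ~s, 1   [~|-rule on 4]
6. ~r, 1   [~|-rule on 4]
Accessibility: 0R1
Branch closes: s and ~s both at 1.
All branches of the negation close; one closing branch shown above.

Valid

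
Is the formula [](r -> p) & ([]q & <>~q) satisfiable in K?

No, unsatisfiable

1. [](r -> p) & ([]q & <>~q), u
2. [](r -> p), u   [&-rule on 1]
3. []q & <>~q, u   [&-rule on 1]
4. []q, u   [&-rule on 3]
5. <>~q, u   [&-rule on 3]
6. ~q, v   [<>-rule on 5: fresh world v, uRv]
7. r -> p, v   [[]-rule on 2 via uRv]
8. q, v   [[]-rule on 4 via uRv]
Accessibility: uRv
Branch closes: q and ~q both at v.
Every branch closes; the branch above is one of them.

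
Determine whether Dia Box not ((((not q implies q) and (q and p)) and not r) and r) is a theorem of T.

Tableau for the negation not Dia Box not ((((not q implies q) and (q and p)) and not r) and r):
1. not Dia Box not ((((not q implies q) and (q and p)) and not r) and r), w0
2. not Box not ((((not q implies q) and (q and p)) and not r) and r), w0
3. (((not q implies q) and (q and p)) and not r) and r, w1
4. ((not q implies q) and (q and p)) and not r, w1
5. r, w1
6. (not q implies q) and (q and p), w1
7. not r, w1
Accessibility: w0Rw0, w0Rw1, w1Rw1
Branch closes: r and not r both at w1.
All branches of the negation close; one closing branch shown above.

Valid in T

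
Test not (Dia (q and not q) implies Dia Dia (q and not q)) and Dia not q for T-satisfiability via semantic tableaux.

Unsatisfiable

1. not (Dia (q and not q) implies Dia Dia (q and not q)) and Dia not q, w0
2. not (Dia (q and not q) implies Dia Dia (q and not q)), w0
3. Dia not q, w0
4. Dia (q and not q), w0
5. not Dia Dia (q and not q), w0
6. not Dia (q and not q), w0
7. not (q and not q), w0
8. q, w0
9. not q, w1
10. not Dia (q and not q), w1
11. not (q and not q), w1
12. q and not q, w2
13. q, w2
14. not q, w2
Accessibility: w0Rw0, w0Rw1, w0Rw2, w1Rw1, w2Rw2
Branch closes: q and not q both at w2.
Every branch closes; the branch above is one of them.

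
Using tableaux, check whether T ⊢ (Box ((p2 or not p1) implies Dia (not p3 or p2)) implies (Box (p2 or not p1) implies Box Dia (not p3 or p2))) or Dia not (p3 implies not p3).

Valid in T

Tableau for the negation not ((Box ((p2 or not p1) implies Dia (not p3 or p2)) implies (Box (p2 or not p1) implies Box Dia (not p3 or p2))) or Dia not (p3 implies not p3)):
1. not ((Box ((p2 or not p1) implies Dia (not p3 or p2)) implies (Box (p2 or not p1) implies Box Dia (not p3 or p2))) or Dia not (p3 implies not p3)), 0
2. not (Box ((p2 or not p1) implies Dia (not p3 or p2)) implies (Box (p2 or not p1) implies Box Dia (not p3 or p2))), 0   [neg-or-rule on 1]
3. not Dia not (p3 implies not p3), 0   [neg-or-rule on 1]
4. Box ((p2 or not p1) implies Dia (not p3 or p2)), 0   [neg-implies-rule on 2]
5. not (Box (p2 or not p1) implies Box Dia (not p3 or p2)), 0   [neg-implies-rule on 2]
6. Box (p2 or not p1), 0   [neg-implies-rule on 5]
7. not Box Dia (not p3 or p2), 0   [neg-implies-rule on 5]
8. p3 implies not p3, 0   [neg-Dia-rule on 3 via 0R0]
9. (p2 or not p1) implies Dia (not p3 or p2), 0   [Box-rule on 4 via 0R0]
10. p2 or not p1, 0   [Box-rule on 6 via 0R0]
11. not p3, 0   [implies-rule on 8 (branches; this branch)]
12. Dia (not p3 or p2), 0   [implies-rule on 9 (branches; this branch)]
13. not p1, 0   [or-rule on 10 (branches; this branch)]
14. not Dia (not p3 or p2), 1   [neg-Box-rule on 7: fresh world 1, 0R1]
15. p3 implies not p3, 1   [neg-Dia-rule on 3 via 0R1]
16. (p2 or not p1) implies Dia (not p3 or p2), 1   [Box-rule on 4 via 0R1]
17. p2 or not p1, 1   [Box-rule on 6 via 0R1]
18. not (not p3 or p2), 1   [neg-Dia-rule on 14 via 1R1]
19. p3, 1   [neg-or-rule on 18]
20. not p2, 1   [neg-or-rule on 18]
21. not p3, 1   [implies-rule on 15 (branches; this branch)]
Accessibility: 0R0, 0R1, 1R1
Branch closes: p3 and not p3 both at 1.
All branches of the negation close; one closing branch shown above.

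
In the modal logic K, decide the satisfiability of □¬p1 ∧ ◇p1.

No, unsatisfiable

1. □¬p1 ∧ ◇p1, u
2. □¬p1, u   [∧-rule on 1]
3. ◇p1, u   [∧-rule on 1]
4. p1, v   [◇-rule on 3: fresh world v, uRv]
5. ¬p1, v   [□-rule on 2 via uRv]
Accessibility: uRv
Branch closes: p1 and ¬p1 both at v.
(One branch shown.) All branches close.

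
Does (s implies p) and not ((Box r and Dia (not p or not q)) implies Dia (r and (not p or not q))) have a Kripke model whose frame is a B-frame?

Unsatisfiable

1. (s implies p) and not ((Box r and Dia (not p or not q)) implies Dia (r and (not p or not q))), w0
2. s implies p, w0
3. not ((Box r and Dia (not p or not q)) implies Dia (r and (not p or not q))), w0
4. Box r and Dia (not p or not q), w0
5. not Dia (r and (not p or not q)), w0
6. Box r, w0
7. Dia (not p or not q), w0
8. not (r and (not p or not q)), w0
9. r, w0
10. p, w0
11. not (not p or not q), w0
12. q, w0
13. not p or not q, w1
14. not (r and (not p or not q)), w1
15. r, w1
16. not q, w1
17. not (not p or not q), w1
18. p, w1
19. q, w1
Accessibility: w0Rw0, w0Rw1, w1Rw0, w1Rw1
Branch closes: q and not q both at w1.
(One branch shown.) All branches close.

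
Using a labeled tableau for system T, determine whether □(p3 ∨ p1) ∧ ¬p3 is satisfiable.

Satisfiable

1. □(p3 ∨ p1) ∧ ¬p3, w0
2. □(p3 ∨ p1), w0
3. ¬p3, w0
4. p3 ∨ p1, w0
5. p1, w0
Accessibility: w0Rw0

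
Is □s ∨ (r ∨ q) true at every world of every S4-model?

Tableau for the negation ¬(□s ∨ (r ∨ q)):
1. ¬(□s ∨ (r ∨ q)), 0
2. ¬□s, 0
3. ¬(r ∨ q), 0
4. ¬r, 0
5. ¬q, 0
6. ¬s, 1
Accessibility: 0R0, 0R1, 1R1
The negation has an open branch (countermodel exists).

No, not valid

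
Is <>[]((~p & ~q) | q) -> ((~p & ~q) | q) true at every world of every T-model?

Not valid

Tableau for the negation ~(<>[]((~p & ~q) | q) -> ((~p & ~q) | q)):
1. ~(<>[]((~p & ~q) | q) -> ((~p & ~q) | q)), w0
2. <>[]((~p & ~q) | q), w0
3. ~((~p & ~q) | q), w0
4. ~(~p & ~q), w0
5. ~q, w0
6. p, w0
7. []((~p & ~q) | q), w1
8. (~p & ~q) | q, w1
9. q, w1
Accessibility: w0Rw0, w0Rw1, w1Rw1
The negation has an open branch (countermodel exists).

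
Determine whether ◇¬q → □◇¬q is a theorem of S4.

Invalid (countermodel exists)

Tableau for the negation ¬(◇¬q → □◇¬q):
1. ¬(◇¬q → □◇¬q), u
2. ◇¬q, u
3. ¬□◇¬q, u
4. ¬q, v
5. ¬◇¬q, w
6. q, w
Accessibility: uRu, uRv, uRw, vRv, wRw
The negation has an open branch (countermodel exists).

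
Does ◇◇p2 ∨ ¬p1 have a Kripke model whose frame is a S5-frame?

1. ◇◇p2 ∨ ¬p1, u
2. ¬p1, u   [∨-rule on 1 (branches; this branch)]
Accessibility: uRu

Satisfiable (open branch found)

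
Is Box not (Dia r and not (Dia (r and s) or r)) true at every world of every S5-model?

Invalid (countermodel exists)

Tableau for the negation not Box not (Dia r and not (Dia (r and s) or r)):
1. not Box not (Dia r and not (Dia (r and s) or r)), u
2. Dia r and not (Dia (r and s) or r), v
3. Dia r, v
4. not (Dia (r and s) or r), v
5. not Dia (r and s), v
6. not r, v
7. not (r and s), u
8. not (r and s), v
9. not s, u
10. not s, v
11. r, w
12. not (r and s), w
13. not s, w
Accessibility: uRu, uRv, uRw, vRu, vRv, vRw, wRu, wRv, wRw
The negation has an open branch (countermodel exists).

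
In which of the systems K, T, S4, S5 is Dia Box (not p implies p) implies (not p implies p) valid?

S4-tableau for the negation not (Dia Box (not p implies p) implies (not p implies p)):
1. not (Dia Box (not p implies p) implies (not p implies p)), w0
2. Dia Box (not p implies p), w0
3. not (not p implies p), w0
4. not p, w0
5. Box (not p implies p), w1
6. not p implies p, w1
7. p, w1
Accessibility: w0Rw0, w0Rw1, w1Rw1
Complete open branch: countermodel on an S4-frame, so not valid in S4, nor in K, T (the same frame is also a K-frame and a T-frame).
S5-tableau for the negation not (Dia Box (not p implies p) implies (not p implies p)):
1. not (Dia Box (not p implies p) implies (not p implies p)), w0
2. Dia Box (not p implies p), w0
3. not (not p implies p), w0
4. not p, w0
5. Box (not p implies p), w1
6. not p implies p, w0
7. not p implies p, w1
8. p, w0
Accessibility: w0Rw0, w0Rw1, w1Rw0, w1Rw1
Branch closes: p and not p both at w0.
Every branch closes (one shown): valid in S5.

S5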